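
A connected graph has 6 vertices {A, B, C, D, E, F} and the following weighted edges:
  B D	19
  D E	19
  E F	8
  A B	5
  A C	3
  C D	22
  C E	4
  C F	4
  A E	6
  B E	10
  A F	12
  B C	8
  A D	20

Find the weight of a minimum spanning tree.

35

Kruskal: consider edges lightest-first.
A C (3): add. Components now {A,C} {B} {D} {E} {F}
C E (4): add. Components now {A,C,E} {B} {D} {F}
C F (4): add. Components now {A,C,E,F} {B} {D}
A B (5): add. Components now {A,B,C,E,F} {D}
A E (6): skip — A and E already connected.
B C (8): skip — B and C already connected.
E F (8): skip — E and F already connected.
B E (10): skip — B and E already connected.
A F (12): skip — A and F already connected.
B D (19): add. Components now {A,B,C,D,E,F}
MST edges: A C, C E, C F, A B, B D; total weight 3+4+4+5+19 = 35.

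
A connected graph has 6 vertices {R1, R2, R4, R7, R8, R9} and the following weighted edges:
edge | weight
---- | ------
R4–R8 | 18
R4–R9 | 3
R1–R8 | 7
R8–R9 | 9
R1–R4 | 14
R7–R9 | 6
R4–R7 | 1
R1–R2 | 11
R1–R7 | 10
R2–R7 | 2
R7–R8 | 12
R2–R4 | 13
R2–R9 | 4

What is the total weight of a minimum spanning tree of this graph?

22

Kruskal's algorithm — process edges by increasing weight (ties by edge label):
R4–R7 (1): add — endpoints in different components.
R2–R7 (2): add — endpoints in different components.
R4–R9 (3): add — endpoints in different components.
R2–R9 (4): skip — R2 and R9 already connected.
R7–R9 (6): skip — R9 and R7 already connected.
R1–R8 (7): add — endpoints in different components.
R8–R9 (9): add — endpoints in different components.
MST edges: R4–R7, R2–R7, R4–R9, R1–R8, R8–R9; total weight 1+2+3+7+9 = 22.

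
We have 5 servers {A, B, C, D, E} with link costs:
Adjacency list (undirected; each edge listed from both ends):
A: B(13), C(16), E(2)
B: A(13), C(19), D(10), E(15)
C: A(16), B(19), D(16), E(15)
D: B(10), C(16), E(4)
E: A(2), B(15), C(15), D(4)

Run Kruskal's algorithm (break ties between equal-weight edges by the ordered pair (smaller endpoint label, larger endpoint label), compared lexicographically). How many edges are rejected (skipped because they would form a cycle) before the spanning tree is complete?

Kruskal's algorithm — process edges by increasing weight (ties by edge label):
A E (2): add — endpoints in different components.
D E (4): add — endpoints in different components.
B D (10): add — endpoints in different components.
A B (13): skip — A and B already connected.
B E (15): skip — B and E already connected.
C E (15): add — endpoints in different components.
Edges rejected before the tree was complete: 2.

2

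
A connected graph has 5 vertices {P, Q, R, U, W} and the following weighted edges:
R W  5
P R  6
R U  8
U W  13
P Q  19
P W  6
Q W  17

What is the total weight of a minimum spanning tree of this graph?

Kruskal: consider edges lightest-first.
R W (5): add — endpoints in different components.
P R (6): add — endpoints in different components.
P W (6): skip — W and P already connected.
R U (8): add — endpoints in different components.
U W (13): skip — W and U already connected.
Q W (17): add — endpoints in different components.
MST edges: R W, P R, R U, Q W; total weight 5+6+8+17 = 36.

36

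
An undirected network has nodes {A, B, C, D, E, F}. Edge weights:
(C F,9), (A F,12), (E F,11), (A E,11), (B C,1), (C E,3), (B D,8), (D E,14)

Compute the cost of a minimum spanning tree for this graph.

32

Kruskal: consider edges lightest-first.
B C (1): add. Components now {A} {B,C} {D} {E} {F}
C E (3): add. Components now {A} {B,C,E} {D} {F}
B D (8): add. Components now {A} {B,C,D,E} {F}
C F (9): add. Components now {A} {B,C,D,E,F}
A E (11): add. Components now {A,B,C,D,E,F}
MST edges: B C, C E, B D, C F, A E; total weight 1+3+8+9+11 = 32.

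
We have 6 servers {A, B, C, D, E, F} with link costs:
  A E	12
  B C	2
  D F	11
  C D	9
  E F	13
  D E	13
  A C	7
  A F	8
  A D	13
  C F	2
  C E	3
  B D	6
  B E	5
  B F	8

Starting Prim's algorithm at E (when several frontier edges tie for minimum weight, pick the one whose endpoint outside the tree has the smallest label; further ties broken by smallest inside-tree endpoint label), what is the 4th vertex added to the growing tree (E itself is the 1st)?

Prim's algorithm from E:
Step 1: frontier [C E 3, B E 5, A E 12, D E 13, E F 13] → take C E (3); add C.
Step 2: frontier [B C 2, C F 2, A C 7, C D 9, B E 5, A E 12, D E 13, E F 13] → take B C (2); add B.
Step 3: frontier [B D 6, B F 8, C F 2, A C 7, C D 9, A E 12, D E 13, E F 13] → take C F (2); add F.
Step 4: frontier [B D 6, A C 7, C D 9, A E 12, D E 13, A F 8, D F 11] → take B D (6); add D.
Step 5: frontier [A C 7, A D 13, A E 12, A F 8] → take A C (7); add A.
Vertex order: E, C, B, F, D, A. The 4th vertex is F.

F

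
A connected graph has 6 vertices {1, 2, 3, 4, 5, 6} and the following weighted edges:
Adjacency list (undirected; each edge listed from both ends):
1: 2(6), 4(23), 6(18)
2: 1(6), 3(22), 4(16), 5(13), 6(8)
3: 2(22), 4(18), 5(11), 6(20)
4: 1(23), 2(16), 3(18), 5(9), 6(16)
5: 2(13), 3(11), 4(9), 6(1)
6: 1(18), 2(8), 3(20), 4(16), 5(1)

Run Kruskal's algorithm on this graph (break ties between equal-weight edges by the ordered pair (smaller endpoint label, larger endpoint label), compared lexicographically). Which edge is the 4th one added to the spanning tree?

Sort edges by weight, then run Kruskal:
5–6 (1): add. Components now {1} {2} {3} {4} {5,6}
1–2 (6): add. Components now {1,2} {3} {4} {5,6}
2–6 (8): add. Components now {1,2,5,6} {3} {4}
4–5 (9): add. Components now {1,2,4,5,6} {3}
3–5 (11): add. Components now {1,2,3,4,5,6}
The 4th edge added is 4–5.

4-5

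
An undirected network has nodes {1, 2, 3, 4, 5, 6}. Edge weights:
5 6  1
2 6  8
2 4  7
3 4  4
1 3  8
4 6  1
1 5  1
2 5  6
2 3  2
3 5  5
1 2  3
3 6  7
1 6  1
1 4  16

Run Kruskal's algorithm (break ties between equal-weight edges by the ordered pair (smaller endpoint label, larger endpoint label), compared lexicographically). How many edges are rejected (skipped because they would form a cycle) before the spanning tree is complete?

1

Sort edges by weight, then run Kruskal:
1 5 (1): add — endpoints in different components.
1 6 (1): add — endpoints in different components.
4 6 (1): add — endpoints in different components.
5 6 (1): skip — 5 and 6 already connected.
2 3 (2): add — endpoints in different components.
1 2 (3): add — endpoints in different components.
Edges rejected before the tree was complete: 1.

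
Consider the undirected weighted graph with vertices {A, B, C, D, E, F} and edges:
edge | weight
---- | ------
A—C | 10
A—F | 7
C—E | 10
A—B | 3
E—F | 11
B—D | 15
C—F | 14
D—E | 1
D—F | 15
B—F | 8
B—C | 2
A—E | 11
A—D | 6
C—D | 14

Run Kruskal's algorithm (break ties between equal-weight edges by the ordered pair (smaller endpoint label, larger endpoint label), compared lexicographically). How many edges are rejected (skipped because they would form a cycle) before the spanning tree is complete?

Kruskal's algorithm — process edges by increasing weight (ties by edge label):
D—E (1): add. Components now {A} {B} {C} {D,E} {F}
B—C (2): add. Components now {A} {B,C} {D,E} {F}
A—B (3): add. Components now {A,B,C} {D,E} {F}
A—D (6): add. Components now {A,B,C,D,E} {F}
A—F (7): add. Components now {A,B,C,D,E,F}
Edges rejected before the tree was complete: 0.

0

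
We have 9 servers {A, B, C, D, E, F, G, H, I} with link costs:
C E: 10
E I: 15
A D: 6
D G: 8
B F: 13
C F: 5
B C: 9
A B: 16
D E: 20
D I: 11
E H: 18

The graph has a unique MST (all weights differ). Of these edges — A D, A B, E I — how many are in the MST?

2

Kruskal: consider edges lightest-first.
C F (5): add — endpoints in different components.
A D (6): add — endpoints in different components.
D G (8): add — endpoints in different components.
B C (9): add — endpoints in different components.
C E (10): add — endpoints in different components.
D I (11): add — endpoints in different components.
B F (13): skip — B and F already connected.
E I (15): add — endpoints in different components.
A B (16): skip — A and B already connected.
E H (18): add — endpoints in different components.
MST edge set: {C F, A D, D G, B C, C E, D I, E I, E H}.
Of the listed edges, {A D, E I} are in the MST → 2.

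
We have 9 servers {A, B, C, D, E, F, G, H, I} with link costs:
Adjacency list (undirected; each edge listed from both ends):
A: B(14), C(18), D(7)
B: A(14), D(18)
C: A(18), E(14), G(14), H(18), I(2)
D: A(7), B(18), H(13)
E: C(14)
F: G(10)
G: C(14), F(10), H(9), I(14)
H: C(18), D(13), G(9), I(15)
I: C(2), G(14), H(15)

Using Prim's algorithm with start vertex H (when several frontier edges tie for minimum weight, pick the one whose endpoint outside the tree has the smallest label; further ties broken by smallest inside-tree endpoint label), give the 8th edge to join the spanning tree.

C-E

Prim, starting at H.
Step 1: cheapest edge leaving the tree is G-H (9); add G.
Step 2: cheapest edge leaving the tree is F-G (10); add F.
Step 3: cheapest edge leaving the tree is D-H (13); add D.
Step 4: cheapest edge leaving the tree is A-D (7); add A.
Step 5: cheapest edge leaving the tree is A-B (14); add B.
Step 6: cheapest edge leaving the tree is C-G (14); add C.
Step 7: cheapest edge leaving the tree is C-I (2); add I.
Step 8: cheapest edge leaving the tree is C-E (14); add E.
The 8th edge added is C-E.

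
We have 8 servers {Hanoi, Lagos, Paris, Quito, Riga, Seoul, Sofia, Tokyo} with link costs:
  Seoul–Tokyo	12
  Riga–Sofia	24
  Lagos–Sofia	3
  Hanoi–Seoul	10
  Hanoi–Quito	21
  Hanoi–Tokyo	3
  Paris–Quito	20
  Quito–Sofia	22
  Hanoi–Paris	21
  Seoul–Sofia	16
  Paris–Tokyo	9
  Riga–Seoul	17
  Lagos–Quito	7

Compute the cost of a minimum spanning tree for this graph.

Kruskal's algorithm — process edges by increasing weight (ties by edge label):
Hanoi–Tokyo (3): add — endpoints in different components.
Lagos–Sofia (3): add — endpoints in different components.
Lagos–Quito (7): add — endpoints in different components.
Paris–Tokyo (9): add — endpoints in different components.
Hanoi–Seoul (10): add — endpoints in different components.
Seoul–Tokyo (12): skip — Tokyo and Seoul already connected.
Seoul–Sofia (16): add — endpoints in different components.
Riga–Seoul (17): add — endpoints in different components.
MST edges: Hanoi–Tokyo, Lagos–Sofia, Lagos–Quito, Paris–Tokyo, Hanoi–Seoul, Seoul–Sofia, Riga–Seoul; total weight 3+3+7+9+10+16+17 = 65.

65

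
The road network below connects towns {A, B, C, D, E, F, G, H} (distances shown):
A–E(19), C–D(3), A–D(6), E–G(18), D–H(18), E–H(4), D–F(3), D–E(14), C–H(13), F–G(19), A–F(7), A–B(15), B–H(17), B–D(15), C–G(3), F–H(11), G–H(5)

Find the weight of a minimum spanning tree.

Prim's algorithm from F:
Step 1: cheapest edge leaving the tree is D–F (3); add D.
Step 2: cheapest edge leaving the tree is C–D (3); add C.
Step 3: cheapest edge leaving the tree is C–G (3); add G.
Step 4: cheapest edge leaving the tree is G–H (5); add H.
Step 5: cheapest edge leaving the tree is E–H (4); add E.
Step 6: cheapest edge leaving the tree is A–D (6); add A.
Step 7: cheapest edge leaving the tree is A–B (15); add B.
MST edges: D–F, C–D, C–G, G–H, E–H, A–D, A–B; total weight 3+3+3+5+4+6+15 = 39.

39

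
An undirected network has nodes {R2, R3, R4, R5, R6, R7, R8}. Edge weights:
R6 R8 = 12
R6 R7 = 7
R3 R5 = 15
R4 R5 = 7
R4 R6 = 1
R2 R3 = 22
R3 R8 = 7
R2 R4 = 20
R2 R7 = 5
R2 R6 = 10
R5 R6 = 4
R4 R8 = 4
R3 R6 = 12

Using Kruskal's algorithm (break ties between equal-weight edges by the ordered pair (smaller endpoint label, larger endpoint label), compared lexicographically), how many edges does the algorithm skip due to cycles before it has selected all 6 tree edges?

Kruskal: consider edges lightest-first.
R4 R6 (1): add. Components now {R4,R6} {R7} {R2} {R5} {R8} {R3}
R4 R8 (4): add. Components now {R4,R6,R8} {R7} {R2} {R5} {R3}
R5 R6 (4): add. Components now {R4,R5,R6,R8} {R7} {R2} {R3}
R2 R7 (5): add. Components now {R4,R5,R6,R8} {R2,R7} {R3}
R3 R8 (7): add. Components now {R3,R4,R5,R6,R8} {R2,R7}
R4 R5 (7): skip — R5 and R4 already connected.
R6 R7 (7): add. Components now {R2,R3,R4,R5,R6,R7,R8}
Edges rejected before the tree was complete: 1.

1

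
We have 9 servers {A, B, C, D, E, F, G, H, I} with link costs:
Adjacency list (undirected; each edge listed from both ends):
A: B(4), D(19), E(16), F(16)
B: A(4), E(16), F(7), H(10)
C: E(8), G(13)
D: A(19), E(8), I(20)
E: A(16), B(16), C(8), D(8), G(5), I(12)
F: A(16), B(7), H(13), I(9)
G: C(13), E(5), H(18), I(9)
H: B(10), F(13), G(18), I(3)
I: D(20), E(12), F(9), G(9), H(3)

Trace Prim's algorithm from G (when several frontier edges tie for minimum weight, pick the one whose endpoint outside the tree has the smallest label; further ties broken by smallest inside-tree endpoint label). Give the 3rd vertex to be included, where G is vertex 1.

C

Grow the tree from G using Prim:
Step 1: cheapest edge leaving the tree is E G (5); add E.
Step 2: cheapest edge leaving the tree is C E (8); add C.
Step 3: cheapest edge leaving the tree is D E (8); add D.
Step 4: cheapest edge leaving the tree is G I (9); add I.
Step 5: cheapest edge leaving the tree is H I (3); add H.
Step 6: cheapest edge leaving the tree is F I (9); add F.
Step 7: cheapest edge leaving the tree is B F (7); add B.
Step 8: cheapest edge leaving the tree is A B (4); add A.
Vertex order: G, E, C, D, I, H, F, B, A. The 3rd vertex is C.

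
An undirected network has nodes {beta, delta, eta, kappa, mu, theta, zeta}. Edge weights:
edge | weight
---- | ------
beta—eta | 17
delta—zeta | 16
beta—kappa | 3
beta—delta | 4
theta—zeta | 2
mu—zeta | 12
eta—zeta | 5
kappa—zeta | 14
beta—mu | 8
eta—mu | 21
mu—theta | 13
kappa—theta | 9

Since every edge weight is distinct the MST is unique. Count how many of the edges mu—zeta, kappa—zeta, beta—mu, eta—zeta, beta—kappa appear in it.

3

Kruskal: consider edges lightest-first.
theta—zeta (2): add — endpoints in different components.
beta—kappa (3): add — endpoints in different components.
beta—delta (4): add — endpoints in different components.
eta—zeta (5): add — endpoints in different components.
beta—mu (8): add — endpoints in different components.
kappa—theta (9): add — endpoints in different components.
MST edge set: {theta—zeta, beta—kappa, beta—delta, eta—zeta, beta—mu, kappa—theta}.
Of the listed edges, {beta—mu, eta—zeta, beta—kappa} are in the MST → 3.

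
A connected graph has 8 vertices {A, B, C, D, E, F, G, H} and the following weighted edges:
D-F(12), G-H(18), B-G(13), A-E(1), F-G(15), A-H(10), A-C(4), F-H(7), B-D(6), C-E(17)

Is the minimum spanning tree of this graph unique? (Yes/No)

Yes

Sort edges by weight, then run Kruskal:
A-E (1): add — endpoints in different components.
A-C (4): add — endpoints in different components.
B-D (6): add — endpoints in different components.
F-H (7): add — endpoints in different components.
A-H (10): add — endpoints in different components.
D-F (12): add — endpoints in different components.
B-G (13): add — endpoints in different components.
Every non-tree edge has weight strictly greater than the heaviest edge on the tree path between its endpoints, so the MST is unique.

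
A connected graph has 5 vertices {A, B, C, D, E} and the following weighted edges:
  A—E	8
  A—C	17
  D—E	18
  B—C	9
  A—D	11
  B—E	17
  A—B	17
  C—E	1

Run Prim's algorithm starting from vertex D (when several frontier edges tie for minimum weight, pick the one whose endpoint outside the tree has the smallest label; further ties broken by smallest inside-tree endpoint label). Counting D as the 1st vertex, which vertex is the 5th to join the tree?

B

Prim, starting at D.
Step 1: frontier [A—D 11, D—E 18] → take A—D (11); add A.
Step 2: frontier [A—E 8, A—B 17, A—C 17, D—E 18] → take A—E (8); add E.
Step 3: frontier [A—B 17, A—C 17, C—E 1, B—E 17] → take C—E (1); add C.
Step 4: frontier [A—B 17, B—C 9, B—E 17] → take B—C (9); add B.
Vertex order: D, A, E, C, B. The 5th vertex is B.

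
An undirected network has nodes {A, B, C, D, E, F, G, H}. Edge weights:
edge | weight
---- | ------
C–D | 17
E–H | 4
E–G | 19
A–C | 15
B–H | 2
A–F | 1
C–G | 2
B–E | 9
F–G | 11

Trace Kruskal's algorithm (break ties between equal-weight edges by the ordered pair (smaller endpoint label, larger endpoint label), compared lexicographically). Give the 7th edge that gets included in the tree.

Sort edges by weight, then run Kruskal:
A–F (1): add — endpoints in different components.
B–H (2): add — endpoints in different components.
C–G (2): add — endpoints in different components.
E–H (4): add — endpoints in different components.
B–E (9): skip — B and E already connected.
F–G (11): add — endpoints in different components.
A–C (15): skip — A and C already connected.
C–D (17): add — endpoints in different components.
E–G (19): add — endpoints in different components.
The 7th edge added is E–G.

E-G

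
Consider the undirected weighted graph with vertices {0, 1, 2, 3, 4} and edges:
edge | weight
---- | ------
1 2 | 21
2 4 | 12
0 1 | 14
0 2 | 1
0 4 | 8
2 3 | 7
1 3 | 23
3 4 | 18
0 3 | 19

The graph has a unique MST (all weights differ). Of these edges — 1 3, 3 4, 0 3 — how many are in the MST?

Sort edges by weight, then run Kruskal:
0 2 (1): add. Components now {0,2} {1} {3} {4}
2 3 (7): add. Components now {0,2,3} {1} {4}
0 4 (8): add. Components now {0,2,3,4} {1}
2 4 (12): skip — 2 and 4 already connected.
0 1 (14): add. Components now {0,1,2,3,4}
MST edge set: {0 2, 2 3, 0 4, 0 1}.
Of the listed edges, {} are in the MST → 0.

0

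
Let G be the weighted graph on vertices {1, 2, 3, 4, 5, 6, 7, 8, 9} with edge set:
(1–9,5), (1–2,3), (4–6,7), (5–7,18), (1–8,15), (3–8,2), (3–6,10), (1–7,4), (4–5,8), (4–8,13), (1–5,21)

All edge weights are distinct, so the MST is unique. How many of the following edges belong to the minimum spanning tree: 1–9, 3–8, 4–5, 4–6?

4

Sort edges by weight, then run Kruskal:
3–8 (2): add — endpoints in different components.
1–2 (3): add — endpoints in different components.
1–7 (4): add — endpoints in different components.
1–9 (5): add — endpoints in different components.
4–6 (7): add — endpoints in different components.
4–5 (8): add — endpoints in different components.
3–6 (10): add — endpoints in different components.
4–8 (13): skip — 4 and 8 already connected.
1–8 (15): add — endpoints in different components.
MST edge set: {3–8, 1–2, 1–7, 1–9, 4–6, 4–5, 3–6, 1–8}.
Of the listed edges, {1–9, 3–8, 4–5, 4–6} are in the MST → 4.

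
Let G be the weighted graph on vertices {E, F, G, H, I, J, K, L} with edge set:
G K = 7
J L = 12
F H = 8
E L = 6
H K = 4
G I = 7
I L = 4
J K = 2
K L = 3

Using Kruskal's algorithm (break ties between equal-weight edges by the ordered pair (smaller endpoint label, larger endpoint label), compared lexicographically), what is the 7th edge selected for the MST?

F-H

Kruskal's algorithm — process edges by increasing weight (ties by edge label):
J K (2): add — endpoints in different components.
K L (3): add — endpoints in different components.
H K (4): add — endpoints in different components.
I L (4): add — endpoints in different components.
E L (6): add — endpoints in different components.
G I (7): add — endpoints in different components.
G K (7): skip — G and K already connected.
F H (8): add — endpoints in different components.
The 7th edge added is F H.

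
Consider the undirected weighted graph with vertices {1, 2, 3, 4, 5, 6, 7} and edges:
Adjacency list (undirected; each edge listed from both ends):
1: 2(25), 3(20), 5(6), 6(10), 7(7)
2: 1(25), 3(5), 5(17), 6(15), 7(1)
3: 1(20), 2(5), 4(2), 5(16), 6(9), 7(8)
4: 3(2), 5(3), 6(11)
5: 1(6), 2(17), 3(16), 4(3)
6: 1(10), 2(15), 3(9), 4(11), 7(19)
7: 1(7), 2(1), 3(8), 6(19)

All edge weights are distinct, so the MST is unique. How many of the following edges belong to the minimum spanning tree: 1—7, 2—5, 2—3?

1

Kruskal: consider edges lightest-first.
2—7 (1): add — endpoints in different components.
3—4 (2): add — endpoints in different components.
4—5 (3): add — endpoints in different components.
2—3 (5): add — endpoints in different components.
1—5 (6): add — endpoints in different components.
1—7 (7): skip — 1 and 7 already connected.
3—7 (8): skip — 3 and 7 already connected.
3—6 (9): add — endpoints in different components.
MST edge set: {2—7, 3—4, 4—5, 2—3, 1—5, 3—6}.
Of the listed edges, {2—3} are in the MST → 1.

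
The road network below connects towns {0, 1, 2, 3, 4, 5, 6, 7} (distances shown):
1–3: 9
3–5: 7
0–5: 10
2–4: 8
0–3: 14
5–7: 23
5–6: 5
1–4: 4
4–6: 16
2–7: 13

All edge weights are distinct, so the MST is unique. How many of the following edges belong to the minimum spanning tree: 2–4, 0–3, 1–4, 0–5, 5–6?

Kruskal's algorithm — process edges by increasing weight (ties by edge label):
1–4 (4): add — endpoints in different components.
5–6 (5): add — endpoints in different components.
3–5 (7): add — endpoints in different components.
2–4 (8): add — endpoints in different components.
1–3 (9): add — endpoints in different components.
0–5 (10): add — endpoints in different components.
2–7 (13): add — endpoints in different components.
MST edge set: {1–4, 5–6, 3–5, 2–4, 1–3, 0–5, 2–7}.
Of the listed edges, {2–4, 1–4, 0–5, 5–6} are in the MST → 4.

4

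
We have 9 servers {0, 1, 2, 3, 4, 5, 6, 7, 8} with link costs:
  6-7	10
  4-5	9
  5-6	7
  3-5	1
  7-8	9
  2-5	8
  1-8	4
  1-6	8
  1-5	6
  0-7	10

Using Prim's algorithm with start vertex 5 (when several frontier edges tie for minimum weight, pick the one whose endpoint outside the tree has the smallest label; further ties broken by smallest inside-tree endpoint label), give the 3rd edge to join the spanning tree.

1-8

Grow the tree from 5 using Prim:
Step 1: cheapest edge leaving the tree is 3-5 (1); add 3.
Step 2: cheapest edge leaving the tree is 1-5 (6); add 1.
Step 3: cheapest edge leaving the tree is 1-8 (4); add 8.
Step 4: cheapest edge leaving the tree is 5-6 (7); add 6.
Step 5: cheapest edge leaving the tree is 2-5 (8); add 2.
Step 6: cheapest edge leaving the tree is 4-5 (9); add 4.
Step 7: cheapest edge leaving the tree is 7-8 (9); add 7.
Step 8: cheapest edge leaving the tree is 0-7 (10); add 0.
The 3rd edge added is 1-8.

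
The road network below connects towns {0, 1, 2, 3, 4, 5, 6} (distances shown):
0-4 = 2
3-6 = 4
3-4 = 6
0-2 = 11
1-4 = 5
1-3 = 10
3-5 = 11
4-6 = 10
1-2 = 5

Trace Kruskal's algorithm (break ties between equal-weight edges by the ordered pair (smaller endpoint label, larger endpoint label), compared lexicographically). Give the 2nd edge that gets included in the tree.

Sort edges by weight, then run Kruskal:
0-4 (2): add. Components now {0,4} {1} {2} {3} {5} {6}
3-6 (4): add. Components now {0,4} {1} {2} {3,6} {5}
1-2 (5): add. Components now {0,4} {1,2} {3,6} {5}
1-4 (5): add. Components now {0,1,2,4} {3,6} {5}
3-4 (6): add. Components now {0,1,2,3,4,6} {5}
1-3 (10): skip — 1 and 3 already connected.
4-6 (10): skip — 4 and 6 already connected.
0-2 (11): skip — 0 and 2 already connected.
3-5 (11): add. Components now {0,1,2,3,4,5,6}
The 2nd edge added is 3-6.

3-6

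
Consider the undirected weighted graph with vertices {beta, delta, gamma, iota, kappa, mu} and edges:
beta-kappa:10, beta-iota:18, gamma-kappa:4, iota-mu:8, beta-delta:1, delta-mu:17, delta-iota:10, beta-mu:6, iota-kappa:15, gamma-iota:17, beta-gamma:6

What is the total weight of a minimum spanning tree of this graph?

25

Prim's algorithm from kappa:
Step 1: frontier [gamma-kappa 4, beta-kappa 10, iota-kappa 15] → take gamma-kappa (4); add gamma.
Step 2: frontier [beta-gamma 6, gamma-iota 17, beta-kappa 10, iota-kappa 15] → take beta-gamma (6); add beta.
Step 3: frontier [beta-delta 1, beta-mu 6, beta-iota 18, gamma-iota 17, iota-kappa 15] → take beta-delta (1); add delta.
Step 4: frontier [beta-mu 6, beta-iota 18, delta-iota 10, delta-mu 17, gamma-iota 17, iota-kappa 15] → take beta-mu (6); add mu.
Step 5: frontier [beta-iota 18, delta-iota 10, gamma-iota 17, iota-kappa 15, iota-mu 8] → take iota-mu (8); add iota.
MST edges: gamma-kappa, beta-gamma, beta-delta, beta-mu, iota-mu; total weight 4+6+1+6+8 = 25.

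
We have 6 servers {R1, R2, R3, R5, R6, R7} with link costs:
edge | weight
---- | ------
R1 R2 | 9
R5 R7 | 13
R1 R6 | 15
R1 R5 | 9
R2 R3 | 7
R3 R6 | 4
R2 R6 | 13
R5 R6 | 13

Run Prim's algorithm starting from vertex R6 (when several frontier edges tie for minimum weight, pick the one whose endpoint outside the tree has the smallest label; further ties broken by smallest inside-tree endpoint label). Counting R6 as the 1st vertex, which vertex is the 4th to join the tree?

Grow the tree from R6 using Prim:
Step 1: frontier [R3 R6 4, R2 R6 13, R5 R6 13, R1 R6 15] → take R3 R6 (4); add R3.
Step 2: frontier [R2 R3 7, R2 R6 13, R5 R6 13, R1 R6 15] → take R2 R3 (7); add R2.
Step 3: frontier [R1 R2 9, R5 R6 13, R1 R6 15] → take R1 R2 (9); add R1.
Step 4: frontier [R1 R5 9, R5 R6 13] → take R1 R5 (9); add R5.
Step 5: frontier [R5 R7 13] → take R5 R7 (13); add R7.
Vertex order: R6, R3, R2, R1, R5, R7. The 4th vertex is R1.

R1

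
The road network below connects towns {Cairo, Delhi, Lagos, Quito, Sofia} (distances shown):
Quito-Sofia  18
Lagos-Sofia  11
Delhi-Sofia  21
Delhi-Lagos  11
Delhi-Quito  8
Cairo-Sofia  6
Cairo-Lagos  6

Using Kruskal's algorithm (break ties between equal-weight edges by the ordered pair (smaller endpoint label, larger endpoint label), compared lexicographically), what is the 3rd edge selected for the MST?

Sort edges by weight, then run Kruskal:
Cairo-Lagos (6): add. Components now {Cairo,Lagos} {Delhi} {Sofia} {Quito}
Cairo-Sofia (6): add. Components now {Cairo,Lagos,Sofia} {Delhi} {Quito}
Delhi-Quito (8): add. Components now {Cairo,Lagos,Sofia} {Delhi,Quito}
Delhi-Lagos (11): add. Components now {Cairo,Delhi,Lagos,Quito,Sofia}
The 3rd edge added is Delhi-Quito.

Delhi-Quito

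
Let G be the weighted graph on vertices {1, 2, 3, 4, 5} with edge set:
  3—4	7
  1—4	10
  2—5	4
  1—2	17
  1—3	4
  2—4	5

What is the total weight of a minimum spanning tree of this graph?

20

Sort edges by weight, then run Kruskal:
1—3 (4): add — endpoints in different components.
2—5 (4): add — endpoints in different components.
2—4 (5): add — endpoints in different components.
3—4 (7): add — endpoints in different components.
MST edges: 1—3, 2—5, 2—4, 3—4; total weight 4+4+5+7 = 20.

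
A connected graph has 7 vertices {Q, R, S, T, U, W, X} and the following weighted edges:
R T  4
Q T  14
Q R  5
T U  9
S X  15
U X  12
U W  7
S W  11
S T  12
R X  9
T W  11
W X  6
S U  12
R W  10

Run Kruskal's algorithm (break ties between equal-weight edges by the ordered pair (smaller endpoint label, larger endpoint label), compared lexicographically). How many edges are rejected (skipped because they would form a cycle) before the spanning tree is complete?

Sort edges by weight, then run Kruskal:
R T (4): add. Components now {R,T} {S} {U} {X} {W} {Q}
Q R (5): add. Components now {Q,R,T} {S} {U} {X} {W}
W X (6): add. Components now {Q,R,T} {S} {U} {W,X}
U W (7): add. Components now {Q,R,T} {S} {U,W,X}
R X (9): add. Components now {Q,R,T,U,W,X} {S}
T U (9): skip — T and U already connected.
R W (10): skip — W and R already connected.
S W (11): add. Components now {Q,R,S,T,U,W,X}
Edges rejected before the tree was complete: 2.

2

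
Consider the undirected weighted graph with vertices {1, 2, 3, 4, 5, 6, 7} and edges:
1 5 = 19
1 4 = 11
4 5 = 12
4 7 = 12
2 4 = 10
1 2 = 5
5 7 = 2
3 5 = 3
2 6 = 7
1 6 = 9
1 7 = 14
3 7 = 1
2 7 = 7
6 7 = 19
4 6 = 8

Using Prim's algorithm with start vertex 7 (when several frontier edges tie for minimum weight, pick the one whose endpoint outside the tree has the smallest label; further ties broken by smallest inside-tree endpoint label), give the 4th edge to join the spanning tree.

Prim, starting at 7.
Step 1: cheapest edge leaving the tree is 3 7 (1); add 3.
Step 2: cheapest edge leaving the tree is 5 7 (2); add 5.
Step 3: cheapest edge leaving the tree is 2 7 (7); add 2.
Step 4: cheapest edge leaving the tree is 1 2 (5); add 1.
Step 5: cheapest edge leaving the tree is 2 6 (7); add 6.
Step 6: cheapest edge leaving the tree is 4 6 (8); add 4.
The 4th edge added is 1 2.

1-2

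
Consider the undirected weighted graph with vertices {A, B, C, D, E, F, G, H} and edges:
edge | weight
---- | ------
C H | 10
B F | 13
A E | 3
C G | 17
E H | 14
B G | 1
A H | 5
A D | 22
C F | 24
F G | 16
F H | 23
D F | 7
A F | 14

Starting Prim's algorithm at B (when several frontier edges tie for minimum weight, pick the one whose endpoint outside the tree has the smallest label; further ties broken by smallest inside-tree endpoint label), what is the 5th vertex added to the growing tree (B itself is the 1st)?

Prim's algorithm from B:
Step 1: cheapest edge leaving the tree is B G (1); add G.
Step 2: cheapest edge leaving the tree is B F (13); add F.
Step 3: cheapest edge leaving the tree is D F (7); add D.
Step 4: cheapest edge leaving the tree is A F (14); add A.
Step 5: cheapest edge leaving the tree is A E (3); add E.
Step 6: cheapest edge leaving the tree is A H (5); add H.
Step 7: cheapest edge leaving the tree is C H (10); add C.
Vertex order: B, G, F, D, A, E, H, C. The 5th vertex is A.

A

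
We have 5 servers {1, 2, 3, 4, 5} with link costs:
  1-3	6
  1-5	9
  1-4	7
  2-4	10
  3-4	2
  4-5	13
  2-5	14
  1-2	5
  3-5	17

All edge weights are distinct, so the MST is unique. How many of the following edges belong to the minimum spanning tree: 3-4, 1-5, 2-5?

2

Kruskal: consider edges lightest-first.
3-4 (2): add — endpoints in different components.
1-2 (5): add — endpoints in different components.
1-3 (6): add — endpoints in different components.
1-4 (7): skip — 1 and 4 already connected.
1-5 (9): add — endpoints in different components.
MST edge set: {3-4, 1-2, 1-3, 1-5}.
Of the listed edges, {3-4, 1-5} are in the MST → 2.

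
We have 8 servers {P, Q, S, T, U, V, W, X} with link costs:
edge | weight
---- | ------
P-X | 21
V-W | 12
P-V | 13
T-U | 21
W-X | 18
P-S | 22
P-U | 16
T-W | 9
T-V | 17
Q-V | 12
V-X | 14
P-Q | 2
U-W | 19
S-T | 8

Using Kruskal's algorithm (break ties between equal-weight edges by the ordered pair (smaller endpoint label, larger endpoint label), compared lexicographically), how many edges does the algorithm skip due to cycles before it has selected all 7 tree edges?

Kruskal's algorithm — process edges by increasing weight (ties by edge label):
P-Q (2): add — endpoints in different components.
S-T (8): add — endpoints in different components.
T-W (9): add — endpoints in different components.
Q-V (12): add — endpoints in different components.
V-W (12): add — endpoints in different components.
P-V (13): skip — P and V already connected.
V-X (14): add — endpoints in different components.
P-U (16): add — endpoints in different components.
Edges rejected before the tree was complete: 1.

1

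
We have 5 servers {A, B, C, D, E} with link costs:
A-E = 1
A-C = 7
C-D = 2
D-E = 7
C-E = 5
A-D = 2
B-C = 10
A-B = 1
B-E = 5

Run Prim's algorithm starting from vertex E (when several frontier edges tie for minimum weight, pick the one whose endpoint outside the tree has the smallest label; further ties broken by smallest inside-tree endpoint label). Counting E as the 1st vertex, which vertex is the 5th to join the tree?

C

Prim, starting at E.
Step 1: cheapest edge leaving the tree is A-E (1); add A.
Step 2: cheapest edge leaving the tree is A-B (1); add B.
Step 3: cheapest edge leaving the tree is A-D (2); add D.
Step 4: cheapest edge leaving the tree is C-D (2); add C.
Vertex order: E, A, B, D, C. The 5th vertex is C.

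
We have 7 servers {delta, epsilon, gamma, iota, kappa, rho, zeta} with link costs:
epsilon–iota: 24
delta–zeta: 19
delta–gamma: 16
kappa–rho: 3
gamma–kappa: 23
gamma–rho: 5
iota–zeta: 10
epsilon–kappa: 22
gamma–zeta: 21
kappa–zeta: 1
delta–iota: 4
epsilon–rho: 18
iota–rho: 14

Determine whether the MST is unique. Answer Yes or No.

Kruskal: consider edges lightest-first.
kappa–zeta (1): add — endpoints in different components.
kappa–rho (3): add — endpoints in different components.
delta–iota (4): add — endpoints in different components.
gamma–rho (5): add — endpoints in different components.
iota–zeta (10): add — endpoints in different components.
iota–rho (14): skip — rho and iota already connected.
delta–gamma (16): skip — delta and gamma already connected.
epsilon–rho (18): add — endpoints in different components.
Every non-tree edge has weight strictly greater than the heaviest edge on the tree path between its endpoints, so the MST is unique.

Yes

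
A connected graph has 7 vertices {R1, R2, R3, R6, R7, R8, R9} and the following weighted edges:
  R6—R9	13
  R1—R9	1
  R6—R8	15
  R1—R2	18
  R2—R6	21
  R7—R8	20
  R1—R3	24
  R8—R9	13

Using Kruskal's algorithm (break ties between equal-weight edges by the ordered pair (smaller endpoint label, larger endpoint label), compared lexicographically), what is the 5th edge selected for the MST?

Kruskal's algorithm — process edges by increasing weight (ties by edge label):
R1—R9 (1): add — endpoints in different components.
R6—R9 (13): add — endpoints in different components.
R8—R9 (13): add — endpoints in different components.
R6—R8 (15): skip — R6 and R8 already connected.
R1—R2 (18): add — endpoints in different components.
R7—R8 (20): add — endpoints in different components.
R2—R6 (21): skip — R6 and R2 already connected.
R1—R3 (24): add — endpoints in different components.
The 5th edge added is R7—R8.

R7-R8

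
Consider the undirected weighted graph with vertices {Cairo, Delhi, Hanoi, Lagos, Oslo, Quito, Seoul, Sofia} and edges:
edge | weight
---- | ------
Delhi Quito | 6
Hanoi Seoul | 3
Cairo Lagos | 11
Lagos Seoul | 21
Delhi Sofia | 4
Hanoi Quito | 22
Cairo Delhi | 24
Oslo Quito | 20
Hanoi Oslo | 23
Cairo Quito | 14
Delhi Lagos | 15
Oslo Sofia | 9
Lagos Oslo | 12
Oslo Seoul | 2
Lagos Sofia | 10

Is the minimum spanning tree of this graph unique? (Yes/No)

Kruskal's algorithm — process edges by increasing weight (ties by edge label):
Oslo Seoul (2): add — endpoints in different components.
Hanoi Seoul (3): add — endpoints in different components.
Delhi Sofia (4): add — endpoints in different components.
Delhi Quito (6): add — endpoints in different components.
Oslo Sofia (9): add — endpoints in different components.
Lagos Sofia (10): add — endpoints in different components.
Cairo Lagos (11): add — endpoints in different components.
Every non-tree edge has weight strictly greater than the heaviest edge on the tree path between its endpoints, so the MST is unique.

Yes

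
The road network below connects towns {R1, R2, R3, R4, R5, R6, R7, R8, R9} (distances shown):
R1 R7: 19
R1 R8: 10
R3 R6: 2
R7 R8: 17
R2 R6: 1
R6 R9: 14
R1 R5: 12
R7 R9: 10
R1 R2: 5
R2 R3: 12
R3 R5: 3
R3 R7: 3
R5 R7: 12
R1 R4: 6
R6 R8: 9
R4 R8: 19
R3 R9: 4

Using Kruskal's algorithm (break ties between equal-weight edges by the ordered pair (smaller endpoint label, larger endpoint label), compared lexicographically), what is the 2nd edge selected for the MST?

R3-R6

Sort edges by weight, then run Kruskal:
R2 R6 (1): add — endpoints in different components.
R3 R6 (2): add — endpoints in different components.
R3 R5 (3): add — endpoints in different components.
R3 R7 (3): add — endpoints in different components.
R3 R9 (4): add — endpoints in different components.
R1 R2 (5): add — endpoints in different components.
R1 R4 (6): add — endpoints in different components.
R6 R8 (9): add — endpoints in different components.
The 2nd edge added is R3 R6.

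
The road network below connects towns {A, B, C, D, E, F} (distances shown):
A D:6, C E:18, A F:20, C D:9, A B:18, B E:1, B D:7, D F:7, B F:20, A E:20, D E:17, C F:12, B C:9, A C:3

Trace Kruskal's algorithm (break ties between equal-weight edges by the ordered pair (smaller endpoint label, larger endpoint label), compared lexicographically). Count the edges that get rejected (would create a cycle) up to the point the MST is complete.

Kruskal: consider edges lightest-first.
B E (1): add. Components now {A} {B,E} {C} {D} {F}
A C (3): add. Components now {A,C} {B,E} {D} {F}
A D (6): add. Components now {A,C,D} {B,E} {F}
B D (7): add. Components now {A,B,C,D,E} {F}
D F (7): add. Components now {A,B,C,D,E,F}
Edges rejected before the tree was complete: 0.

0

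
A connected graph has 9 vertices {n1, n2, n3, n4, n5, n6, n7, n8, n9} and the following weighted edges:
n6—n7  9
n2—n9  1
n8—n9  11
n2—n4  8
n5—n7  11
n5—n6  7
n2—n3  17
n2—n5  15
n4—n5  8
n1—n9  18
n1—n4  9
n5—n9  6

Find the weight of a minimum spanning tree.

Prim, starting at n2.
Step 1: frontier [n2—n9 1, n2—n4 8, n2—n5 15, n2—n3 17] → take n2—n9 (1); add n9.
Step 2: frontier [n2—n4 8, n2—n5 15, n2—n3 17, n5—n9 6, n8—n9 11, n1—n9 18] → take n5—n9 (6); add n5.
Step 3: frontier [n2—n4 8, n2—n3 17, n5—n6 7, n4—n5 8, n5—n7 11, n8—n9 11, n1—n9 18] → take n5—n6 (7); add n6.
Step 4: frontier [n2—n4 8, n2—n3 17, n4—n5 8, n5—n7 11, n6—n7 9, n8—n9 11, n1—n9 18] → take n2—n4 (8); add n4.
Step 5: frontier [n2—n3 17, n1—n4 9, n5—n7 11, n6—n7 9, n8—n9 11, n1—n9 18] → take n1—n4 (9); add n1.
Step 6: frontier [n2—n3 17, n5—n7 11, n6—n7 9, n8—n9 11] → take n6—n7 (9); add n7.
Step 7: frontier [n2—n3 17, n8—n9 11] → take n8—n9 (11); add n8.
Step 8: frontier [n2—n3 17] → take n2—n3 (17); add n3.
MST edges: n2—n9, n5—n9, n5—n6, n2—n4, n1—n4, n6—n7, n8—n9, n2—n3; total weight 1+6+7+8+9+9+11+17 = 68.

68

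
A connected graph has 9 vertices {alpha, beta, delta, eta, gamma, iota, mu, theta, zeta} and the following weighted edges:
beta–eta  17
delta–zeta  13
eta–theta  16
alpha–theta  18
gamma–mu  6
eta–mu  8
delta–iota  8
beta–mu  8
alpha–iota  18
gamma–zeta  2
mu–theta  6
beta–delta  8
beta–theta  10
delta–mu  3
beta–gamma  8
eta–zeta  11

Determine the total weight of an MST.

59

Kruskal: consider edges lightest-first.
gamma–zeta (2): add — endpoints in different components.
delta–mu (3): add — endpoints in different components.
gamma–mu (6): add — endpoints in different components.
mu–theta (6): add — endpoints in different components.
beta–delta (8): add — endpoints in different components.
beta–gamma (8): skip — beta and gamma already connected.
beta–mu (8): skip — beta and mu already connected.
delta–iota (8): add — endpoints in different components.
eta–mu (8): add — endpoints in different components.
beta–theta (10): skip — beta and theta already connected.
eta–zeta (11): skip — zeta and eta already connected.
delta–zeta (13): skip — zeta and delta already connected.
eta–theta (16): skip — eta and theta already connected.
beta–eta (17): skip — beta and eta already connected.
alpha–iota (18): add — endpoints in different components.
MST edges: gamma–zeta, delta–mu, gamma–mu, mu–theta, beta–delta, delta–iota, eta–mu, alpha–iota; total weight 2+3+6+6+8+8+8+18 = 59.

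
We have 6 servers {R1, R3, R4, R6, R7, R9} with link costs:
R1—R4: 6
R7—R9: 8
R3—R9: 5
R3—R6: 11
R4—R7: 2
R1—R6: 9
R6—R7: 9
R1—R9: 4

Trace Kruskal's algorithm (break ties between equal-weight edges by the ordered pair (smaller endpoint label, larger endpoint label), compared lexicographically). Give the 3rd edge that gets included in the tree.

Kruskal: consider edges lightest-first.
R4—R7 (2): add. Components now {R1} {R4,R7} {R3} {R9} {R6}
R1—R9 (4): add. Components now {R1,R9} {R4,R7} {R3} {R6}
R3—R9 (5): add. Components now {R1,R3,R9} {R4,R7} {R6}
R1—R4 (6): add. Components now {R1,R3,R4,R7,R9} {R6}
R7—R9 (8): skip — R7 and R9 already connected.
R1—R6 (9): add. Components now {R1,R3,R4,R6,R7,R9}
The 3rd edge added is R3—R9.

R3-R9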